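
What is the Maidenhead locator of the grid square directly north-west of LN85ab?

LN75xc

Longitude subsquare a = 0; −1 → -1, wraps to 23 = x, carry into square.
Longitude square 8; −1 → 7.
Latitude subsquare b = 1; +1 → 2 = c.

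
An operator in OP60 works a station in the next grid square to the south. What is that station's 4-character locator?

OO69

Latitude square 0; −1 → -1, wraps to 9, carry into field.
Latitude field P = 15; −1 → 14 = O.
The longitude characters are unchanged.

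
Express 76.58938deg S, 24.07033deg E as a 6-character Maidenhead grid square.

KB23aj

Offset from 180°W / 90°S: lon 204.0703°, lat 13.4106°.
Field: 204.0703/20 → 10 → K, 13.4106/10 → 1 → B; chars KB.
Square: 4.0703/2 → 2, 3.4106/1 → 3; chars 23.
Subsquare: 0.0703/0.0833333 → 0 → a, 0.4106/0.0416667 → 9 → j; chars aj.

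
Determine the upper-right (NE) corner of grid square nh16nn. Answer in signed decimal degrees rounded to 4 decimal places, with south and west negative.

-13.4167, 83.1667

Field N=13, H=7: +13·20° lon, +7·10° lat → SW at lon 80°, lat -20°.
Square 1, 6: +1·2° lon, +6·1° lat → SW at lon 82°, lat -14°.
Subsquare n=13, n=13: +13·0.0833333° lon, +13·0.0416667° lat → SW at lon 83.0833°, lat -13.4583°.
Cell spans 0.0833333° lon × 0.0416667° lat. NE corner is SW corner plus one full cell.
latitude -13.4167, longitude 83.1667.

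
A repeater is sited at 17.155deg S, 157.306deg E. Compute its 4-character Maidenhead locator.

QH82

Shift to the Maidenhead origin (180°W, 90°S): lon 337.31, lat 72.84.
Field: lon ⌊337.31/20⌋ = 16 → Q; lat ⌊72.84/10⌋ = 7 → H.
Square: lon ⌊17.31/2⌋ = 8; lat ⌊2.84/1⌋ = 2.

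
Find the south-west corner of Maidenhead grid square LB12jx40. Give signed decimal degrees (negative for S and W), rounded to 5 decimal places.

Field L=11, B=1: +11·20° lon, +1·10° lat → SW at lon 40°, lat -80°.
Square 1, 2: +1·2° lon, +2·1° lat → SW at lon 42°, lat -78°.
Subsquare j=9, x=23: +9·0.0833333° lon, +23·0.0416667° lat → SW at lon 42.75°, lat -77.0417°.
Extended square 4, 0: +4·0.00833333° lon, +0·0.00416667° lat → SW at lon 42.7833°, lat -77.0417°.
latitude -77.04167, longitude 42.78333.

-77.04167, 42.78333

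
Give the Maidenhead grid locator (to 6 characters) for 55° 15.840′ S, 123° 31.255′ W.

CD84fr

Shift to the Maidenhead origin (180°W, 90°S): lon 56.4791, lat 34.7360.
Field (20°×10°, letters A–R): 56.4791/20 → 2 → C, 34.7360/10 → 3 → D; chars CD.
Square (2°×1°, digits 0–9): 16.4791/2 → 8, 4.7360/1 → 4; chars 84.
Subsquare (5′×2.5′, letters a–x): 0.4791/0.0833333 → 5 → f, 0.7360/0.0416667 → 17 → r; chars fr.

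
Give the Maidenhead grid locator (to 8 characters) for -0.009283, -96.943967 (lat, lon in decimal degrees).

Shift to the Maidenhead origin (180°W, 90°S): lon 83.05603, lat 89.99072.
Field (20°×10°, letters A–R): 83.05603/20 → 4 → E, 89.99072/10 → 8 → I; chars EI.
Square (2°×1°, digits 0–9): 3.05603/2 → 1, 9.99072/1 → 9; chars 19.
Subsquare (5′×2.5′, letters a–x): 1.05603/0.0833333 → 12 → m, 0.99072/0.0416667 → 23 → x; chars mx.
Extended square (30″×15″, digits 0–9): 0.05603/0.00833333 → 6, 0.03238/0.00416667 → 7; chars 67.

EI19mx67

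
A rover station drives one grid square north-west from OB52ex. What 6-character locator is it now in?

OB53da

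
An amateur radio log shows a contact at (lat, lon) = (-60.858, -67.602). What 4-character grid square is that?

Offset from 180°W / 90°S: lon 112.40°, lat 29.14°.
Field: 112.40/20 → 5 → F, 29.14/10 → 2 → C; chars FC.
Square: 12.40/2 → 6, 9.14/1 → 9; chars 69.

FC69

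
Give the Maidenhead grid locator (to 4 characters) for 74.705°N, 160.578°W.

Add 180° to longitude and 90° to latitude: 19.42, 164.70.
Field (20°×10°, letters A–R): lon ⌊19.42/20⌋ = 0 → A; lat ⌊164.70/10⌋ = 16 → Q.
Square (2°×1°, digits 0–9): lon ⌊19.42/2⌋ = 9; lat ⌊4.70/1⌋ = 4.

AQ94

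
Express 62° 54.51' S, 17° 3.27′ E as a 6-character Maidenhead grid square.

JC87mc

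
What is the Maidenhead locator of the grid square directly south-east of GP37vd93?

GP37wd02

Longitude extended square 9; +1 → 10, wraps to 0, carry into subsquare.
Longitude subsquare v = 21; +1 → 22 = w.
Latitude extended square 3; −1 → 2.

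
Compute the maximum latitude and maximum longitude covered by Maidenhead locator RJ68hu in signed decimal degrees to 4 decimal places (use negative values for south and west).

Field R=17, J=9: +17·20° lon, +9·10° lat → SW at lon 160°, lat 0°.
Square 6, 8: +6·2° lon, +8·1° lat → SW at lon 172°, lat 8°.
Subsquare h=7, u=20: +7·0.0833333° lon, +20·0.0416667° lat → SW at lon 172.583°, lat 8.83333°.
Cell spans 0.0833333° lon × 0.0416667° lat. NE corner is SW corner plus one full cell.
latitude 8.8750, longitude 172.6667.

8.8750, 172.6667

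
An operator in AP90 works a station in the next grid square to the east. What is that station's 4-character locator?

BP00

Longitude square 9; +1 → 10, wraps to 0, carry into field.
Longitude field A = 0; +1 → 1 = B.
The latitude characters are unchanged.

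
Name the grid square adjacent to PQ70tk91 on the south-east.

Longitude extended square 9; +1 → 10, wraps to 0, carry into subsquare.
Longitude subsquare t = 19; +1 → 20 = u.
Latitude extended square 1; −1 → 0.

PQ70uk00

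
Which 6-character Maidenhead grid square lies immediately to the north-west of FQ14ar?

FQ04xs

Longitude subsquare a = 0; −1 → -1, wraps to 23 = x, carry into square.
Longitude square 1; −1 → 0.
Latitude subsquare r = 17; +1 → 18 = s.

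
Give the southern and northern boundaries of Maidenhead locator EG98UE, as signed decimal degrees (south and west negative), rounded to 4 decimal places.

-21.8333, -21.7917

Field E=4, G=6: +4·20° lon, +6·10° lat → SW at lon -100°, lat -30°.
Square 9, 8: +9·2° lon, +8·1° lat → SW at lon -82°, lat -22°.
Subsquare u=20, e=4: +20·0.0833333° lon, +4·0.0416667° lat → SW at lon -80.3333°, lat -21.8333°.
Cell spans 0.0833333° lon × 0.0416667° lat.
south -21.8333, north -21.7917.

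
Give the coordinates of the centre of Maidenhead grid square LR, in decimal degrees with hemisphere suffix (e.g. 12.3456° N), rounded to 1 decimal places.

85.0° N, 50.0° E

Field L=11, R=17: +11·20° lon, +17·10° lat → SW at lon 40°, lat 80°.
Cell spans 20° lon × 10° lat. Centre is SW corner plus half of each.
latitude 85.0° N, longitude 50.0° E.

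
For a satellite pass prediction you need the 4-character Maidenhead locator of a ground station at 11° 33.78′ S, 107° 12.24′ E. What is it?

OH38

Shift to the Maidenhead origin (180°W, 90°S): lon 287.20, lat 78.44.
Field: 287.20/20 → 14 → O, 78.44/10 → 7 → H; chars OH.
Square: 7.20/2 → 3, 8.44/1 → 8; chars 38.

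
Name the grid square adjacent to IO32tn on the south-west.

Longitude subsquare t = 19; −1 → 18 = s.
Latitude subsquare n = 13; −1 → 12 = m.

IO32sm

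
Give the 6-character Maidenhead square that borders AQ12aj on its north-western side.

AQ02xk

Longitude subsquare a = 0; −1 → -1, wraps to 23 = x, carry into square.
Longitude square 1; −1 → 0.
Latitude subsquare j = 9; +1 → 10 = k.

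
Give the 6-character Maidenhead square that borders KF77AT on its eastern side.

Longitude subsquare a = 0; +1 → 1 = b.
The latitude characters are unchanged.

KF77bt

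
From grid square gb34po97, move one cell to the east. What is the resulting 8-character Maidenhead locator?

GB34qo07

Longitude extended square 9; +1 → 10, wraps to 0, carry into subsquare.
Longitude subsquare p = 15; +1 → 16 = q.
The latitude characters are unchanged.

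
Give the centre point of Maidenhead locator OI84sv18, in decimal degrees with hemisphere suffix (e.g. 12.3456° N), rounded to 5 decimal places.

5.08958° S, 117.51250° E

Field O=14, I=8: +14·20° lon, +8·10° lat → SW at lon 100°, lat -10°.
Square 8, 4: +8·2° lon, +4·1° lat → SW at lon 116°, lat -6°.
Subsquare s=18, v=21: +18·0.0833333° lon, +21·0.0416667° lat → SW at lon 117.5°, lat -5.125°.
Extended square 1, 8: +1·0.00833333° lon, +8·0.00416667° lat → SW at lon 117.508°, lat -5.09167°.
Cell spans 0.00833333° lon × 0.00416667° lat. Centre is SW corner plus half of each.
latitude 5.08958° S, longitude 117.51250° E.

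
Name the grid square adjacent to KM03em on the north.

Latitude subsquare m = 12; +1 → 13 = n.
The longitude characters are unchanged.

KM03en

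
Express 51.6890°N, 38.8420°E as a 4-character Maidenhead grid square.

KO91

Shift to the Maidenhead origin (180°W, 90°S): lon 218.84, lat 141.69.
Field: lon ⌊218.84/20⌋ = 10 → K; lat ⌊141.69/10⌋ = 14 → O.
Square: lon ⌊18.84/2⌋ = 9; lat ⌊1.69/1⌋ = 1.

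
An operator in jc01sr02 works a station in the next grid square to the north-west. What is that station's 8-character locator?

Longitude extended square 0; −1 → -1, wraps to 9, carry into subsquare.
Longitude subsquare s = 18; −1 → 17 = r.
Latitude extended square 2; +1 → 3.

JC01rr93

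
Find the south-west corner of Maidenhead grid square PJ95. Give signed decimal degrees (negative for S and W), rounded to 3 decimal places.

5.000, 138.000

Field P=15, J=9: +15·20° lon, +9·10° lat → SW at lon 120°, lat 0°.
Square 9, 5: +9·2° lon, +5·1° lat → SW at lon 138°, lat 5°.
latitude 5.000, longitude 138.000.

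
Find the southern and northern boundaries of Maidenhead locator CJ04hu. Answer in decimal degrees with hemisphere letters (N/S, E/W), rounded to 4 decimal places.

4.8333° N, 4.8750° N

Field C=2, J=9: +2·20° lon, +9·10° lat → SW at lon -140°, lat 0°.
Square 0, 4: +0·2° lon, +4·1° lat → SW at lon -140°, lat 4°.
Subsquare h=7, u=20: +7·0.0833333° lon, +20·0.0416667° lat → SW at lon -139.417°, lat 4.83333°.
Cell spans 0.0833333° lon × 0.0416667° lat.
south 4.8333° N, north 4.8750° N.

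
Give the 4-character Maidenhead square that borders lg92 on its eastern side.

Longitude square 9; +1 → 10, wraps to 0, carry into field.
Longitude field L = 11; +1 → 12 = M.
The latitude characters are unchanged.

MG02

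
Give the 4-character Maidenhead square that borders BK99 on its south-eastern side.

Longitude square 9; +1 → 10, wraps to 0, carry into field.
Longitude field B = 1; +1 → 2 = C.
Latitude square 9; −1 → 8.

CK08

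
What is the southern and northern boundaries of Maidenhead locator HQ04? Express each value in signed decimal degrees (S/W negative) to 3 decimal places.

74.000, 75.000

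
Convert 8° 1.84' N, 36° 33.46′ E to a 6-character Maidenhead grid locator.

Offset from 180°W / 90°S: lon 216.5577°, lat 98.0307°.
Field: 216.5577/20 → 10 → K, 98.0307/10 → 9 → J; chars KJ.
Square: 16.5577/2 → 8, 8.0307/1 → 8; chars 88.
Subsquare: 0.5577/0.0833333 → 6 → g, 0.0307/0.0416667 → 0 → a; chars ga.

KJ88ga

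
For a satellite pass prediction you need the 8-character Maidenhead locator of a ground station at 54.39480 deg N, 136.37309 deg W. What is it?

CO14tj54

Add 180° to longitude and 90° to latitude: 43.62691, 144.39480.
Field: 43.62691/20 → 2 → C, 144.39480/10 → 14 → O; chars CO.
Square: 3.62691/2 → 1, 4.39480/1 → 4; chars 14.
Subsquare: 1.62691/0.0833333 → 19 → t, 0.39480/0.0416667 → 9 → j; chars tj.
Extended square: 0.04358/0.00833333 → 5, 0.01980/0.00416667 → 4; chars 54.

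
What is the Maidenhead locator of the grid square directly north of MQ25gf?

Latitude subsquare f = 5; +1 → 6 = g.
The longitude characters are unchanged.

MQ25gg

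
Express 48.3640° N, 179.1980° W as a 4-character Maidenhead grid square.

AN08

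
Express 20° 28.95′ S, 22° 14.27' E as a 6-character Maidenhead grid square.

Add 180° to longitude and 90° to latitude: 202.2378, 69.5175.
Field: 202.2378/20 → 10 → K, 69.5175/10 → 6 → G; chars KG.
Square: 2.2378/2 → 1, 9.5175/1 → 9; chars 19.
Subsquare: 0.2378/0.0833333 → 2 → c, 0.5175/0.0416667 → 12 → m; chars cm.

KG19cm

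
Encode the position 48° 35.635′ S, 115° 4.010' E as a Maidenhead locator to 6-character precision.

OE71mj

Shift to the Maidenhead origin (180°W, 90°S): lon 295.0668, lat 41.4061.
Field: lon ⌊295.0668/20⌋ = 14 → O; lat ⌊41.4061/10⌋ = 4 → E.
Square: lon ⌊15.0668/2⌋ = 7; lat ⌊1.4061/1⌋ = 1.
Subsquare: lon ⌊1.0668/0.0833333⌋ = 12 → m; lat ⌊0.4061/0.0416667⌋ = 9 → j.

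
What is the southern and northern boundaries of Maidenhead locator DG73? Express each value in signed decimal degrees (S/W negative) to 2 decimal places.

Field D=3, G=6: +3·20° lon, +6·10° lat → SW at lon -120°, lat -30°.
Square 7, 3: +7·2° lon, +3·1° lat → SW at lon -106°, lat -27°.
Cell spans 2° lon × 1° lat.
south -27.00, north -26.00.

-27.00, -26.00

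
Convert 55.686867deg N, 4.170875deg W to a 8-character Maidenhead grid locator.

Add 180° to longitude and 90° to latitude: 175.82913, 145.68687.
Field (20°×10°, letters A–R): 175.82913/20 → 8 → I, 145.68687/10 → 14 → O; chars IO.
Square (2°×1°, digits 0–9): 15.82913/2 → 7, 5.68687/1 → 5; chars 75.
Subsquare (5′×2.5′, letters a–x): 1.82913/0.0833333 → 21 → v, 0.68687/0.0416667 → 16 → q; chars vq.
Extended square (30″×15″, digits 0–9): 0.07913/0.00833333 → 9, 0.02020/0.00416667 → 4; chars 94.

IO75vq94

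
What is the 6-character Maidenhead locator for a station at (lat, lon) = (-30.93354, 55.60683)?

LF79tb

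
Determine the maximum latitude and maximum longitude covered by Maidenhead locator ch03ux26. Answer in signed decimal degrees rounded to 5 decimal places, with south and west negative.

-16.01250, -138.30833

Field C=2, H=7: +2·20° lon, +7·10° lat → SW at lon -140°, lat -20°.
Square 0, 3: +0·2° lon, +3·1° lat → SW at lon -140°, lat -17°.
Subsquare u=20, x=23: +20·0.0833333° lon, +23·0.0416667° lat → SW at lon -138.333°, lat -16.0417°.
Extended square 2, 6: +2·0.00833333° lon, +6·0.00416667° lat → SW at lon -138.317°, lat -16.0167°.
Cell spans 0.00833333° lon × 0.00416667° lat. NE corner is SW corner plus one full cell.
latitude -16.01250, longitude -138.30833.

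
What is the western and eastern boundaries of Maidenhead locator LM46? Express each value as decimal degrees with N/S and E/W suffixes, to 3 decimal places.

48.000° E, 50.000° E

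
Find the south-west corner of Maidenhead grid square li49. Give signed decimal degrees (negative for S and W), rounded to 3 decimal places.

-1.000, 48.000

Field L=11, I=8: +11·20° lon, +8·10° lat → SW at lon 40°, lat -10°.
Square 4, 9: +4·2° lon, +9·1° lat → SW at lon 48°, lat -1°.
latitude -1.000, longitude 48.000.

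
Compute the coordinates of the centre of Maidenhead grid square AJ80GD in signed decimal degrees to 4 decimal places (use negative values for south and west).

0.1458, -163.4583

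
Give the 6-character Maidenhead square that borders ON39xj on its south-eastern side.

Longitude subsquare x = 23; +1 → 24, wraps to 0 = a, carry into square.
Longitude square 3; +1 → 4.
Latitude subsquare j = 9; −1 → 8 = i.

ON49ai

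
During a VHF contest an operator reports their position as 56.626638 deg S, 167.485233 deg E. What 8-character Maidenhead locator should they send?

RD33ri89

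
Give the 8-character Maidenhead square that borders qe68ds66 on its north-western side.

QE68ds57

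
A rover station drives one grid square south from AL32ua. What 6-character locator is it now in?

AL31ux

Latitude subsquare a = 0; −1 → -1, wraps to 23 = x, carry into square.
Latitude square 2; −1 → 1.
The longitude characters are unchanged.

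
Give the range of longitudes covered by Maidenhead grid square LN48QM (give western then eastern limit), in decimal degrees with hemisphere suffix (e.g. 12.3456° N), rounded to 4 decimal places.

49.3333° E, 49.4167° E

Field L=11, N=13: +11·20° lon, +13·10° lat → SW at lon 40°, lat 40°.
Square 4, 8: +4·2° lon, +8·1° lat → SW at lon 48°, lat 48°.
Subsquare q=16, m=12: +16·0.0833333° lon, +12·0.0416667° lat → SW at lon 49.3333°, lat 48.5°.
Cell spans 0.0833333° lon × 0.0416667° lat.
west 49.3333° E, east 49.4167° E.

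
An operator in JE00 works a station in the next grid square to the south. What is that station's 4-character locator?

Latitude square 0; −1 → -1, wraps to 9, carry into field.
Latitude field E = 4; −1 → 3 = D.
The longitude characters are unchanged.

JD09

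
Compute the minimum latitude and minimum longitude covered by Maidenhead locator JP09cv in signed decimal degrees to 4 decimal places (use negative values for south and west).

Field J=9, P=15: +9·20° lon, +15·10° lat → SW at lon 0°, lat 60°.
Square 0, 9: +0·2° lon, +9·1° lat → SW at lon 0°, lat 69°.
Subsquare c=2, v=21: +2·0.0833333° lon, +21·0.0416667° lat → SW at lon 0.166667°, lat 69.875°.
latitude 69.8750, longitude 0.1667.

69.8750, 0.1667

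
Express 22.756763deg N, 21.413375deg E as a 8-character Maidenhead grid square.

Shift to the Maidenhead origin (180°W, 90°S): lon 201.41338, lat 112.75676.
Field (20°×10°, letters A–R): lon ⌊201.41338/20⌋ = 10 → K; lat ⌊112.75676/10⌋ = 11 → L.
Square (2°×1°, digits 0–9): lon ⌊1.41338/2⌋ = 0; lat ⌊2.75676/1⌋ = 2.
Subsquare (5′×2.5′, letters a–x): lon ⌊1.41338/0.0833333⌋ = 16 → q; lat ⌊0.75676/0.0416667⌋ = 18 → s.
Extended square (30″×15″, digits 0–9): lon ⌊0.08004/0.00833333⌋ = 9; lat ⌊0.00676/0.00416667⌋ = 1.

KL02qs91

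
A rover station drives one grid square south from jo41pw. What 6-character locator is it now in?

Latitude subsquare w = 22; −1 → 21 = v.
The longitude characters are unchanged.

JO41pv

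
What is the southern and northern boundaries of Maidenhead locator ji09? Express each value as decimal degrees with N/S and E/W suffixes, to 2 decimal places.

Field J=9, I=8: +9·20° lon, +8·10° lat → SW at lon 0°, lat -10°.
Square 0, 9: +0·2° lon, +9·1° lat → SW at lon 0°, lat -1°.
Cell spans 2° lon × 1° lat.
south 1.00° S, north 0.00° N.

1.00° S, 0.00° N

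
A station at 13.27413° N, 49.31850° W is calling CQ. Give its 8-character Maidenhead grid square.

Add 180° to longitude and 90° to latitude: 130.68150, 103.27413.
Field (20°×10°, letters A–R): 130.68150/20 → 6 → G, 103.27413/10 → 10 → K; chars GK.
Square (2°×1°, digits 0–9): 10.68150/2 → 5, 3.27413/1 → 3; chars 53.
Subsquare (5′×2.5′, letters a–x): 0.68150/0.0833333 → 8 → i, 0.27413/0.0416667 → 6 → g; chars ig.
Extended square (30″×15″, digits 0–9): 0.01483/0.00833333 → 1, 0.02413/0.00416667 → 5; chars 15.

GK53ig15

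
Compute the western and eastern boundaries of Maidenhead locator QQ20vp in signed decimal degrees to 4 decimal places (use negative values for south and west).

Field Q=16, Q=16: +16·20° lon, +16·10° lat → SW at lon 140°, lat 70°.
Square 2, 0: +2·2° lon, +0·1° lat → SW at lon 144°, lat 70°.
Subsquare v=21, p=15: +21·0.0833333° lon, +15·0.0416667° lat → SW at lon 145.75°, lat 70.625°.
Cell spans 0.0833333° lon × 0.0416667° lat.
west 145.7500, east 145.8333.

145.7500, 145.8333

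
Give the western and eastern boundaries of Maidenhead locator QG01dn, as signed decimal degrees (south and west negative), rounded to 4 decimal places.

140.2500, 140.3333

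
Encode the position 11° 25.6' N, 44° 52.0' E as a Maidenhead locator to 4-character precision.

Add 180° to longitude and 90° to latitude: 224.87, 101.43.
Field: 224.87/20 → 11 → L, 101.43/10 → 10 → K; chars LK.
Square: 4.87/2 → 2, 1.43/1 → 1; chars 21.

LK21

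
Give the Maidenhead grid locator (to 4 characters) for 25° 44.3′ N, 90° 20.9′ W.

Shift to the Maidenhead origin (180°W, 90°S): lon 89.65, lat 115.74.
Field: 89.65/20 → 4 → E, 115.74/10 → 11 → L; chars EL.
Square: 9.65/2 → 4, 5.74/1 → 5; chars 45.

EL45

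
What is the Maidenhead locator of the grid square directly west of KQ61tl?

KQ61sl

Longitude subsquare t = 19; −1 → 18 = s.
The latitude characters are unchanged.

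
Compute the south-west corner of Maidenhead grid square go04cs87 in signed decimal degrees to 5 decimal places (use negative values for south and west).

54.77917, -59.76667

Field G=6, O=14: +6·20° lon, +14·10° lat → SW at lon -60°, lat 50°.
Square 0, 4: +0·2° lon, +4·1° lat → SW at lon -60°, lat 54°.
Subsquare c=2, s=18: +2·0.0833333° lon, +18·0.0416667° lat → SW at lon -59.8333°, lat 54.75°.
Extended square 8, 7: +8·0.00833333° lon, +7·0.00416667° lat → SW at lon -59.7667°, lat 54.7792°.
latitude 54.77917, longitude -59.76667.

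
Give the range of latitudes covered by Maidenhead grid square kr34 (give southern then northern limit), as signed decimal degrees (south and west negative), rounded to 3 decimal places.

Field K=10, R=17: +10·20° lon, +17·10° lat → SW at lon 20°, lat 80°.
Square 3, 4: +3·2° lon, +4·1° lat → SW at lon 26°, lat 84°.
Cell spans 2° lon × 1° lat.
south 84.000, north 85.000.

84.000, 85.000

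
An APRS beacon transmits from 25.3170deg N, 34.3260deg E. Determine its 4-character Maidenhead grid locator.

Shift to the Maidenhead origin (180°W, 90°S): lon 214.33, lat 115.32.
Field: lon ⌊214.33/20⌋ = 10 → K; lat ⌊115.32/10⌋ = 11 → L.
Square: lon ⌊14.33/2⌋ = 7; lat ⌊5.32/1⌋ = 5.

KL75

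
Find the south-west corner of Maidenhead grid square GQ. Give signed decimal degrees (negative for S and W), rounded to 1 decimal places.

70.0, -60.0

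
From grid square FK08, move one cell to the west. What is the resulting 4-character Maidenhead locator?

Longitude square 0; −1 → -1, wraps to 9, carry into field.
Longitude field F = 5; −1 → 4 = E.
The latitude characters are unchanged.

EK98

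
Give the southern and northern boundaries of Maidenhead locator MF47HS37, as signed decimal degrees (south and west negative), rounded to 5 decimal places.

Field M=12, F=5: +12·20° lon, +5·10° lat → SW at lon 60°, lat -40°.
Square 4, 7: +4·2° lon, +7·1° lat → SW at lon 68°, lat -33°.
Subsquare h=7, s=18: +7·0.0833333° lon, +18·0.0416667° lat → SW at lon 68.5833°, lat -32.25°.
Extended square 3, 7: +3·0.00833333° lon, +7·0.00416667° lat → SW at lon 68.6083°, lat -32.2208°.
Cell spans 0.00833333° lon × 0.00416667° lat.
south -32.22083, north -32.21667.

-32.22083, -32.21667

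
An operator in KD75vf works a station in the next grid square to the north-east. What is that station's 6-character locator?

Longitude subsquare v = 21; +1 → 22 = w.
Latitude subsquare f = 5; +1 → 6 = g.

KD75wg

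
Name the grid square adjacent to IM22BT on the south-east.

IM22cs

Longitude subsquare b = 1; +1 → 2 = c.
Latitude subsquare t = 19; −1 → 18 = s.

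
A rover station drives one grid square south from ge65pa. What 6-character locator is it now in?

GE64px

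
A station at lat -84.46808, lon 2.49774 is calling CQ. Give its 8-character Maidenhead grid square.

JA15fm97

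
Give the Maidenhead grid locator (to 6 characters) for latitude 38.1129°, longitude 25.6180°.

KM28tc

Shift to the Maidenhead origin (180°W, 90°S): lon 205.6180, lat 128.1129.
Field (20°×10°, letters A–R): 205.6180/20 → 10 → K, 128.1129/10 → 12 → M; chars KM.
Square (2°×1°, digits 0–9): 5.6180/2 → 2, 8.1129/1 → 8; chars 28.
Subsquare (5′×2.5′, letters a–x): 1.6180/0.0833333 → 19 → t, 0.1129/0.0416667 → 2 → c; chars tc.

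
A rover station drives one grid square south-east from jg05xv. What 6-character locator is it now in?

JG15au

Longitude subsquare x = 23; +1 → 24, wraps to 0 = a, carry into square.
Longitude square 0; +1 → 1.
Latitude subsquare v = 21; −1 → 20 = u.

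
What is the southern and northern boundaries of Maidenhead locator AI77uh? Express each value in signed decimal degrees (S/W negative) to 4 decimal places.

-2.7083, -2.6667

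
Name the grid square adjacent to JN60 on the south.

Latitude square 0; −1 → -1, wraps to 9, carry into field.
Latitude field N = 13; −1 → 12 = M.
The longitude characters are unchanged.

JM69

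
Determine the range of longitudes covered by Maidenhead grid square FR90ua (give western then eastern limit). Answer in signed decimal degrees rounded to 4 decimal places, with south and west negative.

-60.3333, -60.2500

Field F=5, R=17: +5·20° lon, +17·10° lat → SW at lon -80°, lat 80°.
Square 9, 0: +9·2° lon, +0·1° lat → SW at lon -62°, lat 80°.
Subsquare u=20, a=0: +20·0.0833333° lon, +0·0.0416667° lat → SW at lon -60.3333°, lat 80°.
Cell spans 0.0833333° lon × 0.0416667° lat.
west -60.3333, east -60.2500.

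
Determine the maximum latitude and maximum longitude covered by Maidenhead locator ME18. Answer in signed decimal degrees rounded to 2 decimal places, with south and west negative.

-41.00, 64.00

Field M=12, E=4: +12·20° lon, +4·10° lat → SW at lon 60°, lat -50°.
Square 1, 8: +1·2° lon, +8·1° lat → SW at lon 62°, lat -42°.
Cell spans 2° lon × 1° lat. NE corner is SW corner plus one full cell.
latitude -41.00, longitude 64.00.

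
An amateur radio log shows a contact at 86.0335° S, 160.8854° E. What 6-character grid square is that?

RA03kx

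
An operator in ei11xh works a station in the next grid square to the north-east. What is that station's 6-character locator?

EI21ai

Longitude subsquare x = 23; +1 → 24, wraps to 0 = a, carry into square.
Longitude square 1; +1 → 2.
Latitude subsquare h = 7; +1 → 8 = i.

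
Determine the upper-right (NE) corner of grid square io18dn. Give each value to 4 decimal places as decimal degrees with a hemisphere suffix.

Field I=8, O=14: +8·20° lon, +14·10° lat → SW at lon -20°, lat 50°.
Square 1, 8: +1·2° lon, +8·1° lat → SW at lon -18°, lat 58°.
Subsquare d=3, n=13: +3·0.0833333° lon, +13·0.0416667° lat → SW at lon -17.75°, lat 58.5417°.
Cell spans 0.0833333° lon × 0.0416667° lat. NE corner is SW corner plus one full cell.
latitude 58.5833° N, longitude 17.6667° W.

58.5833° N, 17.6667° W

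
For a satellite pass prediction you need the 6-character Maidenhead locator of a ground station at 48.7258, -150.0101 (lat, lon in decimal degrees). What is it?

Add 180° to longitude and 90° to latitude: 29.9899, 138.7258.
Field: lon ⌊29.9899/20⌋ = 1 → B; lat ⌊138.7258/10⌋ = 13 → N.
Square: lon ⌊9.9899/2⌋ = 4; lat ⌊8.7258/1⌋ = 8.
Subsquare: lon ⌊1.9899/0.0833333⌋ = 23 → x; lat ⌊0.7258/0.0416667⌋ = 17 → r.

BN48xr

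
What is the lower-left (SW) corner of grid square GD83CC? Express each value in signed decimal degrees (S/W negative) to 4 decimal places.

-56.9167, -43.8333

Field G=6, D=3: +6·20° lon, +3·10° lat → SW at lon -60°, lat -60°.
Square 8, 3: +8·2° lon, +3·1° lat → SW at lon -44°, lat -57°.
Subsquare c=2, c=2: +2·0.0833333° lon, +2·0.0416667° lat → SW at lon -43.8333°, lat -56.9167°.
latitude -56.9167, longitude -43.8333.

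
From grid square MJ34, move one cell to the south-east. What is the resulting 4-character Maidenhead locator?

Longitude square 3; +1 → 4.
Latitude square 4; −1 → 3.

MJ43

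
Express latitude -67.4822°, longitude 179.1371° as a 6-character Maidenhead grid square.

Add 180° to longitude and 90° to latitude: 359.1371, 22.5178.
Field: lon ⌊359.1371/20⌋ = 17 → R; lat ⌊22.5178/10⌋ = 2 → C.
Square: lon ⌊19.1371/2⌋ = 9; lat ⌊2.5178/1⌋ = 2.
Subsquare: lon ⌊1.1371/0.0833333⌋ = 13 → n; lat ⌊0.5178/0.0416667⌋ = 12 → m.

RC92nm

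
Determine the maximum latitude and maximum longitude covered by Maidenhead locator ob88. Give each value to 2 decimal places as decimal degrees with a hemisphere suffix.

Field O=14, B=1: +14·20° lon, +1·10° lat → SW at lon 100°, lat -80°.
Square 8, 8: +8·2° lon, +8·1° lat → SW at lon 116°, lat -72°.
Cell spans 2° lon × 1° lat. NE corner is SW corner plus one full cell.
latitude 71.00° S, longitude 118.00° E.

71.00° S, 118.00° E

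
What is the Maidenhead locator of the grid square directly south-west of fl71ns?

Longitude subsquare n = 13; −1 → 12 = m.
Latitude subsquare s = 18; −1 → 17 = r.

FL71mr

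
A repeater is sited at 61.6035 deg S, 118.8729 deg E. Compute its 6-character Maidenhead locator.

Offset from 180°W / 90°S: lon 298.8729°, lat 28.3965°.
Field: lon ⌊298.8729/20⌋ = 14 → O; lat ⌊28.3965/10⌋ = 2 → C.
Square: lon ⌊18.8729/2⌋ = 9; lat ⌊8.3965/1⌋ = 8.
Subsquare: lon ⌊0.8729/0.0833333⌋ = 10 → k; lat ⌊0.3965/0.0416667⌋ = 9 → j.

OC98kj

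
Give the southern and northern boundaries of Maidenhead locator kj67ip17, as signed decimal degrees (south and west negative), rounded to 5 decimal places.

7.65417, 7.65833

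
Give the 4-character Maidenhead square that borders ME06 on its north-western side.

LE97

Longitude square 0; −1 → -1, wraps to 9, carry into field.
Longitude field M = 12; −1 → 11 = L.
Latitude square 6; +1 → 7.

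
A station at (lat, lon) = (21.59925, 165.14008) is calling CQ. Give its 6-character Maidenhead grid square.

RL21no

Add 180° to longitude and 90° to latitude: 345.1401, 111.5992.
Field: 345.1401/20 → 17 → R, 111.5992/10 → 11 → L; chars RL.
Square: 5.1401/2 → 2, 1.5992/1 → 1; chars 21.
Subsquare: 1.1401/0.0833333 → 13 → n, 0.5992/0.0416667 → 14 → o; chars no.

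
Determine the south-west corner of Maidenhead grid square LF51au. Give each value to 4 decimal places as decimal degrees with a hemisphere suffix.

38.1667° S, 50.0000° E

Field L=11, F=5: +11·20° lon, +5·10° lat → SW at lon 40°, lat -40°.
Square 5, 1: +5·2° lon, +1·1° lat → SW at lon 50°, lat -39°.
Subsquare a=0, u=20: +0·0.0833333° lon, +20·0.0416667° lat → SW at lon 50°, lat -38.1667°.
latitude 38.1667° S, longitude 50.0000° E.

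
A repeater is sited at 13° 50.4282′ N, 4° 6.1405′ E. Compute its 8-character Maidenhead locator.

JK23bu21

Shift to the Maidenhead origin (180°W, 90°S): lon 184.10234, lat 103.84047.
Field: 184.10234/20 → 9 → J, 103.84047/10 → 10 → K; chars JK.
Square: 4.10234/2 → 2, 3.84047/1 → 3; chars 23.
Subsquare: 0.10234/0.0833333 → 1 → b, 0.84047/0.0416667 → 20 → u; chars bu.
Extended square: 0.01901/0.00833333 → 2, 0.00714/0.00416667 → 1; chars 21.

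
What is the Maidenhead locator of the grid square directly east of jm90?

KM00

Longitude square 9; +1 → 10, wraps to 0, carry into field.
Longitude field J = 9; +1 → 10 = K.
The latitude characters are unchanged.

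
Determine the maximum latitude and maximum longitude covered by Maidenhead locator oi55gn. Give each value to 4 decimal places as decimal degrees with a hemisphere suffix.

4.4167° S, 110.5833° E

Field O=14, I=8: +14·20° lon, +8·10° lat → SW at lon 100°, lat -10°.
Square 5, 5: +5·2° lon, +5·1° lat → SW at lon 110°, lat -5°.
Subsquare g=6, n=13: +6·0.0833333° lon, +13·0.0416667° lat → SW at lon 110.5°, lat -4.45833°.
Cell spans 0.0833333° lon × 0.0416667° lat. NE corner is SW corner plus one full cell.
latitude 4.4167° S, longitude 110.5833° E.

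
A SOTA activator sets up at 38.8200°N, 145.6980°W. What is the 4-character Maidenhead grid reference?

BM78

Add 180° to longitude and 90° to latitude: 34.30, 128.82.
Field: 34.30/20 → 1 → B, 128.82/10 → 12 → M; chars BM.
Square: 14.30/2 → 7, 8.82/1 → 8; chars 78.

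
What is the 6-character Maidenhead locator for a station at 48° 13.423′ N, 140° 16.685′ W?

BN98uf

Add 180° to longitude and 90° to latitude: 39.7219, 138.2237.
Field: lon ⌊39.7219/20⌋ = 1 → B; lat ⌊138.2237/10⌋ = 13 → N.
Square: lon ⌊19.7219/2⌋ = 9; lat ⌊8.2237/1⌋ = 8.
Subsquare: lon ⌊1.7219/0.0833333⌋ = 20 → u; lat ⌊0.2237/0.0416667⌋ = 5 → f.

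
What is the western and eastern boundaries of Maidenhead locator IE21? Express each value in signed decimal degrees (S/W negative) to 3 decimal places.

-16.000, -14.000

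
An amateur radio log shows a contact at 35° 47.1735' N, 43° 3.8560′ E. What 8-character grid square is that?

LM15ms78

Add 180° to longitude and 90° to latitude: 223.06427, 125.78623.
Field (20°×10°, letters A–R): lon ⌊223.06427/20⌋ = 11 → L; lat ⌊125.78623/10⌋ = 12 → M.
Square (2°×1°, digits 0–9): lon ⌊3.06427/2⌋ = 1; lat ⌊5.78623/1⌋ = 5.
Subsquare (5′×2.5′, letters a–x): lon ⌊1.06427/0.0833333⌋ = 12 → m; lat ⌊0.78623/0.0416667⌋ = 18 → s.
Extended square (30″×15″, digits 0–9): lon ⌊0.06427/0.00833333⌋ = 7; lat ⌊0.03623/0.00416667⌋ = 8.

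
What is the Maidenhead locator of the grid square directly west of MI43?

Longitude square 4; −1 → 3.
The latitude characters are unchanged.

MI33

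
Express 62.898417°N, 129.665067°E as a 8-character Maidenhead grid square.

PP42tv95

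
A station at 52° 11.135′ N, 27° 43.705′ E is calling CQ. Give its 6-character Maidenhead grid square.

KO32ue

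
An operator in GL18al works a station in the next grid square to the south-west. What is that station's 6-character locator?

GL08xk

Longitude subsquare a = 0; −1 → -1, wraps to 23 = x, carry into square.
Longitude square 1; −1 → 0.
Latitude subsquare l = 11; −1 → 10 = k.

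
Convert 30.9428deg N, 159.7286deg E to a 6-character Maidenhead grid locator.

Shift to the Maidenhead origin (180°W, 90°S): lon 339.7286, lat 120.9428.
Field: lon ⌊339.7286/20⌋ = 16 → Q; lat ⌊120.9428/10⌋ = 12 → M.
Square: lon ⌊19.7286/2⌋ = 9; lat ⌊0.9428/1⌋ = 0.
Subsquare: lon ⌊1.7286/0.0833333⌋ = 20 → u; lat ⌊0.9428/0.0416667⌋ = 22 → w.

QM90uw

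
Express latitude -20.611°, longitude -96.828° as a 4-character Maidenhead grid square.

EG19

Offset from 180°W / 90°S: lon 83.17°, lat 69.39°.
Field: 83.17/20 → 4 → E, 69.39/10 → 6 → G; chars EG.
Square: 3.17/2 → 1, 9.39/1 → 9; chars 19.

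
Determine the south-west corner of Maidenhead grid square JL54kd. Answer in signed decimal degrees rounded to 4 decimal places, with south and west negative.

Field J=9, L=11: +9·20° lon, +11·10° lat → SW at lon 0°, lat 20°.
Square 5, 4: +5·2° lon, +4·1° lat → SW at lon 10°, lat 24°.
Subsquare k=10, d=3: +10·0.0833333° lon, +3·0.0416667° lat → SW at lon 10.8333°, lat 24.125°.
latitude 24.1250, longitude 10.8333.

24.1250, 10.8333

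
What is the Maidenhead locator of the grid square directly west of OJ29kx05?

OJ29jx95

Longitude extended square 0; −1 → -1, wraps to 9, carry into subsquare.
Longitude subsquare k = 10; −1 → 9 = j.
The latitude characters are unchanged.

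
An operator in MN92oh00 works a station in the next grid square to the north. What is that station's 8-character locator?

MN92oh01

Latitude extended square 0; +1 → 1.
The longitude characters are unchanged.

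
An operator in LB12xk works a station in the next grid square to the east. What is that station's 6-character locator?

Longitude subsquare x = 23; +1 → 24, wraps to 0 = a, carry into square.
Longitude square 1; +1 → 2.
The latitude characters are unchanged.

LB22ak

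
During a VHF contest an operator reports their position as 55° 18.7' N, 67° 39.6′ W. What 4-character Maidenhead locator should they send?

FO65

Add 180° to longitude and 90° to latitude: 112.34, 145.31.
Field: lon ⌊112.34/20⌋ = 5 → F; lat ⌊145.31/10⌋ = 14 → O.
Square: lon ⌊12.34/2⌋ = 6; lat ⌊5.31/1⌋ = 5.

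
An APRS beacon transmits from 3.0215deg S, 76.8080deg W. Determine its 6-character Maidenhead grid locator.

FI16ox

Offset from 180°W / 90°S: lon 103.1920°, lat 86.9785°.
Field: lon ⌊103.1920/20⌋ = 5 → F; lat ⌊86.9785/10⌋ = 8 → I.
Square: lon ⌊3.1920/2⌋ = 1; lat ⌊6.9785/1⌋ = 6.
Subsquare: lon ⌊1.1920/0.0833333⌋ = 14 → o; lat ⌊0.9785/0.0416667⌋ = 23 → x.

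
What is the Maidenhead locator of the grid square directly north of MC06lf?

Latitude subsquare f = 5; +1 → 6 = g.
The longitude characters are unchanged.

MC06lg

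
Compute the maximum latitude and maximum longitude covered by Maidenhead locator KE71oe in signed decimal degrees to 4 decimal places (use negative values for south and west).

-48.7917, 35.2500

Field K=10, E=4: +10·20° lon, +4·10° lat → SW at lon 20°, lat -50°.
Square 7, 1: +7·2° lon, +1·1° lat → SW at lon 34°, lat -49°.
Subsquare o=14, e=4: +14·0.0833333° lon, +4·0.0416667° lat → SW at lon 35.1667°, lat -48.8333°.
Cell spans 0.0833333° lon × 0.0416667° lat. NE corner is SW corner plus one full cell.
latitude -48.7917, longitude 35.2500.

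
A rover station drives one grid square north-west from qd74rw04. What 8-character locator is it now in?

Longitude extended square 0; −1 → -1, wraps to 9, carry into subsquare.
Longitude subsquare r = 17; −1 → 16 = q.
Latitude extended square 4; +1 → 5.

QD74qw95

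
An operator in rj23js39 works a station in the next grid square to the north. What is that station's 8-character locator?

RJ23jt30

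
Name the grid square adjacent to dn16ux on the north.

DN17ua

Latitude subsquare x = 23; +1 → 24, wraps to 0 = a, carry into square.
Latitude square 6; +1 → 7.
The longitude characters are unchanged.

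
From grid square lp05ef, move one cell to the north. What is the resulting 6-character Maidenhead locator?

LP05eg

Latitude subsquare f = 5; +1 → 6 = g.
The longitude characters are unchanged.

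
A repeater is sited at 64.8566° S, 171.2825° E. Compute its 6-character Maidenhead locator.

Add 180° to longitude and 90° to latitude: 351.2825, 25.1434.
Field: 351.2825/20 → 17 → R, 25.1434/10 → 2 → C; chars RC.
Square: 11.2825/2 → 5, 5.1434/1 → 5; chars 55.
Subsquare: 1.2825/0.0833333 → 15 → p, 0.1434/0.0416667 → 3 → d; chars pd.

RC55pd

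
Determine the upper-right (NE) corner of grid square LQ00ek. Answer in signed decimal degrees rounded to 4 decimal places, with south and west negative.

70.4583, 40.4167

Field L=11, Q=16: +11·20° lon, +16·10° lat → SW at lon 40°, lat 70°.
Square 0, 0: +0·2° lon, +0·1° lat → SW at lon 40°, lat 70°.
Subsquare e=4, k=10: +4·0.0833333° lon, +10·0.0416667° lat → SW at lon 40.3333°, lat 70.4167°.
Cell spans 0.0833333° lon × 0.0416667° lat. NE corner is SW corner plus one full cell.
latitude 70.4583, longitude 40.4167.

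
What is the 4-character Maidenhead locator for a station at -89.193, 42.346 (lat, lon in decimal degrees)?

LA10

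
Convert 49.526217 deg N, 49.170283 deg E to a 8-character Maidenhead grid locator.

Offset from 180°W / 90°S: lon 229.17028°, lat 139.52622°.
Field: lon ⌊229.17028/20⌋ = 11 → L; lat ⌊139.52622/10⌋ = 13 → N.
Square: lon ⌊9.17028/2⌋ = 4; lat ⌊9.52622/1⌋ = 9.
Subsquare: lon ⌊1.17028/0.0833333⌋ = 14 → o; lat ⌊0.52622/0.0416667⌋ = 12 → m.
Extended square: lon ⌊0.00362/0.00833333⌋ = 0; lat ⌊0.02622/0.00416667⌋ = 6.

LN49om06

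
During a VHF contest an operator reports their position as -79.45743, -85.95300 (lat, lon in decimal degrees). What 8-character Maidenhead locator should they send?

Add 180° to longitude and 90° to latitude: 94.04700, 10.54257.
Field (20°×10°, letters A–R): 94.04700/20 → 4 → E, 10.54257/10 → 1 → B; chars EB.
Square (2°×1°, digits 0–9): 14.04700/2 → 7, 0.54257/1 → 0; chars 70.
Subsquare (5′×2.5′, letters a–x): 0.04700/0.0833333 → 0 → a, 0.54257/0.0416667 → 13 → n; chars an.
Extended square (30″×15″, digits 0–9): 0.04700/0.00833333 → 5, 0.00090/0.00416667 → 0; chars 50.

EB70an50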